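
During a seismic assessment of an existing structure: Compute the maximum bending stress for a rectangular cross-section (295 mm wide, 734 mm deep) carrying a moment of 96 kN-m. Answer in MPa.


I = b * h^3 / 12 = 295 * 734^3 / 12 = 9721403056.67 mm^4
y = h / 2 = 734 / 2 = 367.0 mm
M = 96 kN-m = 96000000.0 N-mm
sigma = M * y / I = 96000000.0 * 367.0 / 9721403056.67
= 3.62 MPa

3.62 MPa


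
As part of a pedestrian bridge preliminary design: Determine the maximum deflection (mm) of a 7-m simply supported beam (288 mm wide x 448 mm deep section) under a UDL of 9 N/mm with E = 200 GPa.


I = 288 * 448^3 / 12 = 2157969408.0 mm^4
L = 7000.0 mm, w = 9 N/mm, E = 200000.0 MPa
delta = 5 * w * L^4 / (384 * E * I)
= 5 * 9 * 7000.0^4 / (384 * 200000.0 * 2157969408.0)
= 0.6519 mm

0.6519 mm


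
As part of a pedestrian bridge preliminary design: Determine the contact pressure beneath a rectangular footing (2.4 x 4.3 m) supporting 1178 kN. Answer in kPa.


A = 2.4 * 4.3 = 10.32 m^2
q = P / A = 1178 / 10.32
= 114.1473 kPa

114.1473 kPa


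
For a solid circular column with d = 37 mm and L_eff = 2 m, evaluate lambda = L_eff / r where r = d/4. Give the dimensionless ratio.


Radius of gyration r = d / 4 = 37 / 4 = 9.25 mm
L_eff = 2000.0 mm
Slenderness ratio = L / r = 2000.0 / 9.25 = 216.22 (dimensionless)

216.22 (dimensionless)


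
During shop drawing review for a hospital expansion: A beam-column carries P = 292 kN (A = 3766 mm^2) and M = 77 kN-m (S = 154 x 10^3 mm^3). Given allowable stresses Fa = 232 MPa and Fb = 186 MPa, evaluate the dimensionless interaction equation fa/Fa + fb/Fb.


f_a = P / A = 292000.0 / 3766 = 77.5358 MPa
f_b = M / S = 77000000.0 / 154000.0 = 500.0 MPa
Ratio = f_a / Fa + f_b / Fb
= 77.5358 / 232 + 500.0 / 186
= 3.0224 (dimensionless)

3.0224 (dimensionless)


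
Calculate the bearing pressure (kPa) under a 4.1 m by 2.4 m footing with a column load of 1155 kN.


A = 4.1 * 2.4 = 9.84 m^2
q = P / A = 1155 / 9.84
= 117.378 kPa

117.378 kPa


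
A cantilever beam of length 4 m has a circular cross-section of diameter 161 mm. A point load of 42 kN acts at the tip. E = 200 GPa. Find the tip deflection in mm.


I = pi * d^4 / 64 = pi * 161^4 / 64 = 32981727.78 mm^4
L = 4000.0 mm, P = 42000.0 N, E = 200000.0 MPa
delta = P * L^3 / (3 * E * I)
= 42000.0 * 4000.0^3 / (3 * 200000.0 * 32981727.78)
= 135.8328 mm

135.8328 mm


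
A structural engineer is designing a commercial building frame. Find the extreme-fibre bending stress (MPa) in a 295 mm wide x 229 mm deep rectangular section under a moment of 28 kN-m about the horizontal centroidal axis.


I = b * h^3 / 12 = 295 * 229^3 / 12 = 295220979.58 mm^4
y = h / 2 = 229 / 2 = 114.5 mm
M = 28 kN-m = 28000000.0 N-mm
sigma = M * y / I = 28000000.0 * 114.5 / 295220979.58
= 10.86 MPa

10.86 MPa


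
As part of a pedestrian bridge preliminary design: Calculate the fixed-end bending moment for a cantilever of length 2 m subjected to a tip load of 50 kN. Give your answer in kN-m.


For a cantilever with a point load at the free end:
M_max = P * L = 50 * 2 = 100 kN-m

100 kN-m


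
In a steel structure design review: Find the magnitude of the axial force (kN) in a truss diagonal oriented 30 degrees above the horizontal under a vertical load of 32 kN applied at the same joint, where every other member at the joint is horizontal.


At the joint, only the diagonal has a vertical component, so vertical equilibrium gives:
F * sin(30) = 32
F = 32 / sin(30)
= 32 / 0.5
= 64.0 kN

64.0 kN


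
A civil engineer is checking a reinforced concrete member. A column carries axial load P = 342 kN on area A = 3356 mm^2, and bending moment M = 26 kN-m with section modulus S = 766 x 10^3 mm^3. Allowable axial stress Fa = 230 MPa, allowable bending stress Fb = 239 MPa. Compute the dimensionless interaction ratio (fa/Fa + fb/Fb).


f_a = P / A = 342000.0 / 3356 = 101.907 MPa
f_b = M / S = 26000000.0 / 766000.0 = 33.9426 MPa
Ratio = f_a / Fa + f_b / Fb
= 101.907 / 230 + 33.9426 / 239
= 0.5851 (dimensionless)

0.5851 (dimensionless)


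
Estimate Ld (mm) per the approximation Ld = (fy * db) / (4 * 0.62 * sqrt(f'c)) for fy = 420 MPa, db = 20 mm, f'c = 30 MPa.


Ld = (fy * db) / (4 * 0.62 * sqrt(f'c))
= (420 * 20) / (4 * 0.62 * sqrt(30))
= 8400 / 13.5835
= 618.4 mm

618.4 mm


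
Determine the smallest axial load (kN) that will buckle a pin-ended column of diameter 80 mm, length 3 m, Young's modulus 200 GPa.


I = pi * d^4 / 64 = 2010619.3 mm^4
L = 3000.0 mm
P_cr = pi^2 * E * I / L^2
= 9.8696 * 200000.0 * 2010619.3 / 3000.0^2
= 440978.16 N = 440.9782 kN

440.9782 kN


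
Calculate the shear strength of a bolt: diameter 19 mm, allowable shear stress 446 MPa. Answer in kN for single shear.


A = pi * d^2 / 4 = pi * 19^2 / 4 = 283.5287 mm^2
V = f_v * A / 1000 = 446 * 283.5287 / 1000
= 126.4538 kN

126.4538 kN


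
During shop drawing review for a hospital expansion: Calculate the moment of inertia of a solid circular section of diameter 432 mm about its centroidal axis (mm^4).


r = d / 2 = 432 / 2 = 216.0 mm
I = pi * r^4 / 4 = pi * 216.0^4 / 4
= 1709640848.81 mm^4

1709640848.81 mm^4


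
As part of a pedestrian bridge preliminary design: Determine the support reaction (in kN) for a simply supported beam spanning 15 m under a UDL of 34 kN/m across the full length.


Total load = w * L = 34 * 15 = 510 kN
By symmetry, each reaction R = total / 2 = 510 / 2 = 255.0 kN

255.0 kN


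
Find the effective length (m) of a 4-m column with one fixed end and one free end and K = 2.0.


L_eff = K * L
= 2.0 * 4
= 8.0 m

8.0 m


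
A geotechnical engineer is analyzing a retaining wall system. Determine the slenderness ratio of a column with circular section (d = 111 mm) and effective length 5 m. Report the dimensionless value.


Radius of gyration r = d / 4 = 111 / 4 = 27.75 mm
L_eff = 5000.0 mm
Slenderness ratio = L / r = 5000.0 / 27.75 = 180.18 (dimensionless)

180.18 (dimensionless)


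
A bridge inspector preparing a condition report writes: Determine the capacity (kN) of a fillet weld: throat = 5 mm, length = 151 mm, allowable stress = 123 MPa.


Strength = throat * length * allowable stress
= 5 * 151 * 123 N
= 92865 N
= 92.86 kN

92.86 kN


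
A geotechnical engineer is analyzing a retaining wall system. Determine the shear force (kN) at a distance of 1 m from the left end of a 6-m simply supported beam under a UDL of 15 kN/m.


R_A = w * L / 2 = 15 * 6 / 2 = 45.0 kN
V(x) = R_A - w * x = 45.0 - 15 * 1
= 30.0 kN

30.0 kN


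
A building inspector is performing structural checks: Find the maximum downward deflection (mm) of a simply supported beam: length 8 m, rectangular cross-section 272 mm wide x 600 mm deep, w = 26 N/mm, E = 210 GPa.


I = 272 * 600^3 / 12 = 4896000000.0 mm^4
L = 8000.0 mm, w = 26 N/mm, E = 210000.0 MPa
delta = 5 * w * L^4 / (384 * E * I)
= 5 * 26 * 8000.0^4 / (384 * 210000.0 * 4896000000.0)
= 1.3487 mm

1.3487 mm


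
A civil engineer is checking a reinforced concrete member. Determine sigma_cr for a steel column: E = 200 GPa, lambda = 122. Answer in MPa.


sigma_cr = pi^2 * E / lambda^2
= 9.8696 * 200000.0 / 122^2
= 9.8696 * 200000.0 / 14884
= 132.6203 MPa

132.6203 MPa


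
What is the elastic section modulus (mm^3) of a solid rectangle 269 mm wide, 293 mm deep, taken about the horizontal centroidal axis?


S = b * h^2 / 6
= 269 * 293^2 / 6
= 269 * 85849 / 6
= 3848896.83 mm^3

3848896.83 mm^3


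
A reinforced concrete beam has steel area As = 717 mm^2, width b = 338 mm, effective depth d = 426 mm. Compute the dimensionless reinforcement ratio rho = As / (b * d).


rho = As / (b * d)
= 717 / (338 * 426)
= 717 / 143988
= 0.00498 (dimensionless)

0.00498 (dimensionless)


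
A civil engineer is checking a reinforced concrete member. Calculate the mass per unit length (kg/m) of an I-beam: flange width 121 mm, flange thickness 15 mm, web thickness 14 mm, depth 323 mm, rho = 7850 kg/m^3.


A_flanges = 2 * 121 * 15 = 3630 mm^2
A_web = (323 - 2 * 15) * 14 = 4102 mm^2
A_total = 3630 + 4102 = 7732 mm^2 = 0.007732 m^2
Weight = rho * A = 7850 * 0.007732 = 60.6962 kg/m

60.6962 kg/m


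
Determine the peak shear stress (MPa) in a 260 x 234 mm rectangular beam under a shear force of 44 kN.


A = b * h = 260 * 234 = 60840 mm^2
V = 44 kN = 44000.0 N
tau_max = 1.5 * V / A = 1.5 * 44000.0 / 60840
= 1.0848 MPa

1.0848 MPa


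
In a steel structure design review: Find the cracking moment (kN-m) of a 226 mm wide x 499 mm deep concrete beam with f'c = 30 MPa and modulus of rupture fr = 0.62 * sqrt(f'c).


fr = 0.62 * sqrt(30) = 0.62 * 5.4772 = 3.3959 MPa
I = 226 * 499^3 / 12 = 2340069897.83 mm^4
y_t = 249.5 mm
M_cr = fr * I / y_t = 3.3959 * 2340069897.83 / 249.5 N-mm
= 31.8501 kN-m

31.8501 kN-m


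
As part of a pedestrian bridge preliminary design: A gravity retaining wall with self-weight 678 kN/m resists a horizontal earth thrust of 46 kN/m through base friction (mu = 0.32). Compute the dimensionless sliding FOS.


Resisting force = mu * W = 0.32 * 678 = 216.96 kN/m
FOS = Resisting / Driving = 216.96 / 46
= 4.7165 (dimensionless)

4.7165 (dimensionless)


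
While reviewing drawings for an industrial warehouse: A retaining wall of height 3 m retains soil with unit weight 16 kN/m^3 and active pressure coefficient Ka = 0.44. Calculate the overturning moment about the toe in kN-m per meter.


Pa = 0.5 * Ka * gamma * H^2
= 0.5 * 0.44 * 16 * 3^2
= 31.68 kN/m
Arm = H / 3 = 3 / 3 = 1.0 m
Mo = Pa * arm = Pa * H / 3 = 31.68 * 3 / 3 = 31.68 kN-m/m

31.68 kN-m/m


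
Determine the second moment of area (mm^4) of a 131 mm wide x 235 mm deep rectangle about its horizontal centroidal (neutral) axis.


I = b * h^3 / 12
= 131 * 235^3 / 12
= 131 * 12977875 / 12
= 141675135.42 mm^4

141675135.42 mm^4


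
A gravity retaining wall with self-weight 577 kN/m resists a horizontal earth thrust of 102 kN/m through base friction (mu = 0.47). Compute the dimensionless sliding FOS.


Resisting force = mu * W = 0.47 * 577 = 271.19 kN/m
FOS = Resisting / Driving = 271.19 / 102
= 2.6587 (dimensionless)

2.6587 (dimensionless)


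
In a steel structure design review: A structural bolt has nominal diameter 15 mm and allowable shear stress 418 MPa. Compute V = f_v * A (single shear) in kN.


A = pi * d^2 / 4 = pi * 15^2 / 4 = 176.7146 mm^2
V = f_v * A / 1000 = 418 * 176.7146 / 1000
= 73.8667 kN

73.8667 kN


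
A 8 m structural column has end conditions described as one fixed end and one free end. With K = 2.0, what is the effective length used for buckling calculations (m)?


L_eff = K * L
= 2.0 * 8
= 16.0 m

16.0 m


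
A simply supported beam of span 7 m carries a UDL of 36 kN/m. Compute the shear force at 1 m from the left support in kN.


R_A = w * L / 2 = 36 * 7 / 2 = 126.0 kN
V(x) = R_A - w * x = 126.0 - 36 * 1
= 90.0 kN

90.0 kN


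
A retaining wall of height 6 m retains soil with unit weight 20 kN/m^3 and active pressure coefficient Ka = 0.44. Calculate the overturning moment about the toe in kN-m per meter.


Pa = 0.5 * Ka * gamma * H^2
= 0.5 * 0.44 * 20 * 6^2
= 158.4 kN/m
Arm = H / 3 = 6 / 3 = 2.0 m
Mo = Pa * arm = Pa * H / 3 = 158.4 * 6 / 3 = 316.8 kN-m/m

316.8 kN-m/m


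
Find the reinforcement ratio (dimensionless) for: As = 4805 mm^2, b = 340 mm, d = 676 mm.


rho = As / (b * d)
= 4805 / (340 * 676)
= 4805 / 229840
= 0.020906 (dimensionless)

0.020906 (dimensionless)


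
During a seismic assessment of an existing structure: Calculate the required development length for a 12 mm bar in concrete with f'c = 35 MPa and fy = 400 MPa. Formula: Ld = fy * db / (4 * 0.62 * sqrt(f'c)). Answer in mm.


Ld = (fy * db) / (4 * 0.62 * sqrt(f'c))
= (400 * 12) / (4 * 0.62 * sqrt(35))
= 4800 / 14.6719
= 327.16 mm

327.16 mm


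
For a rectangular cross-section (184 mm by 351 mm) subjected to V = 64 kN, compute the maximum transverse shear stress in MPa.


A = b * h = 184 * 351 = 64584 mm^2
V = 64 kN = 64000.0 N
tau_max = 1.5 * V / A = 1.5 * 64000.0 / 64584
= 1.4864 MPa

1.4864 MPa


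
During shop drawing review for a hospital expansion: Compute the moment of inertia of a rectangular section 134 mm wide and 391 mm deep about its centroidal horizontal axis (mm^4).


I = b * h^3 / 12
= 134 * 391^3 / 12
= 134 * 59776471 / 12
= 667503926.17 mm^4

667503926.17 mm^4


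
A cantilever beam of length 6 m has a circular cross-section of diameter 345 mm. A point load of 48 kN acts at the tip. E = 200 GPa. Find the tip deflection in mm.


I = pi * d^4 / 64 = pi * 345^4 / 64 = 695418562.61 mm^4
L = 6000.0 mm, P = 48000.0 N, E = 200000.0 MPa
delta = P * L^3 / (3 * E * I)
= 48000.0 * 6000.0^3 / (3 * 200000.0 * 695418562.61)
= 24.8483 mm

24.8483 mm


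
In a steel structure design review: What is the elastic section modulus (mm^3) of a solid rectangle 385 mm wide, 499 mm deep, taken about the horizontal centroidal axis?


S = b * h^2 / 6
= 385 * 499^2 / 6
= 385 * 249001 / 6
= 15977564.17 mm^3

15977564.17 mm^3


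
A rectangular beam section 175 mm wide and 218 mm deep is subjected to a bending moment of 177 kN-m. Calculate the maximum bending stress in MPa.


I = b * h^3 / 12 = 175 * 218^3 / 12 = 151086716.67 mm^4
y = h / 2 = 218 / 2 = 109.0 mm
M = 177 kN-m = 177000000.0 N-mm
sigma = M * y / I = 177000000.0 * 109.0 / 151086716.67
= 127.69 MPa

127.69 MPa


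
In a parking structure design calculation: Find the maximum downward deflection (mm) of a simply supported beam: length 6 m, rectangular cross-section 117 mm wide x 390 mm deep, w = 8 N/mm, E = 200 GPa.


I = 117 * 390^3 / 12 = 578360250.0 mm^4
L = 6000.0 mm, w = 8 N/mm, E = 200000.0 MPa
delta = 5 * w * L^4 / (384 * E * I)
= 5 * 8 * 6000.0^4 / (384 * 200000.0 * 578360250.0)
= 1.1671 mm

1.1671 mm


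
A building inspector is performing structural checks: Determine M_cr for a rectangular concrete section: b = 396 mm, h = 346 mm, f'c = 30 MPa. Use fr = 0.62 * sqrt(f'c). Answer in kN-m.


fr = 0.62 * sqrt(30) = 0.62 * 5.4772 = 3.3959 MPa
I = 396 * 346^3 / 12 = 1366917288.0 mm^4
y_t = 173.0 mm
M_cr = fr * I / y_t = 3.3959 * 1366917288.0 / 173.0 N-mm
= 26.8317 kN-m

26.8317 kN-m


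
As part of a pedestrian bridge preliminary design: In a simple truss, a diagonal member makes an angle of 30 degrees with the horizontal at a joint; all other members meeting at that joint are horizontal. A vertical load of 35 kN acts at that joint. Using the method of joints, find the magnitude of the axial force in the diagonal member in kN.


At the joint, only the diagonal has a vertical component, so vertical equilibrium gives:
F * sin(30) = 35
F = 35 / sin(30)
= 35 / 0.5
= 70.0 kN

70.0 kN


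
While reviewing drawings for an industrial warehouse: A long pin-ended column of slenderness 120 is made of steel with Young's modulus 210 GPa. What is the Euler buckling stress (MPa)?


sigma_cr = pi^2 * E / lambda^2
= 9.8696 * 210000.0 / 120^2
= 9.8696 * 210000.0 / 14400
= 143.9317 MPa

143.9317 MPa


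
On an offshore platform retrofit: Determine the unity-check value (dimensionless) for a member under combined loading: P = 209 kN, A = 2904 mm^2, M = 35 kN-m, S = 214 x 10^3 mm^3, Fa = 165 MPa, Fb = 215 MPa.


f_a = P / A = 209000.0 / 2904 = 71.9697 MPa
f_b = M / S = 35000000.0 / 214000.0 = 163.5514 MPa
Ratio = f_a / Fa + f_b / Fb
= 71.9697 / 165 + 163.5514 / 215
= 1.1969 (dimensionless)

1.1969 (dimensionless)


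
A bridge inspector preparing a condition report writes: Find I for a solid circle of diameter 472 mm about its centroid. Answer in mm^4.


r = d / 2 = 472 / 2 = 236.0 mm
I = pi * r^4 / 4 = pi * 236.0^4 / 4
= 2436339987.1 mm^4

2436339987.1 mm^4


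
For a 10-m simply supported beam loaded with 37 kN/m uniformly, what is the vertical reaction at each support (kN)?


Total load = w * L = 37 * 10 = 370 kN
By symmetry, each reaction R = total / 2 = 370 / 2 = 185.0 kN

185.0 kN


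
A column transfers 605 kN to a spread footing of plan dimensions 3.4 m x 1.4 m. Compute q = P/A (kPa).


A = 3.4 * 1.4 = 4.76 m^2
q = P / A = 605 / 4.76
= 127.1008 kPa

127.1008 kPa


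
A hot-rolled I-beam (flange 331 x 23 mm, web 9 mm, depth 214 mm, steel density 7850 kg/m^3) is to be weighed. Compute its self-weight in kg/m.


A_flanges = 2 * 331 * 23 = 15226 mm^2
A_web = (214 - 2 * 23) * 9 = 1512 mm^2
A_total = 15226 + 1512 = 16738 mm^2 = 0.016738 m^2
Weight = rho * A = 7850 * 0.016738 = 131.3933 kg/m

131.3933 kg/m


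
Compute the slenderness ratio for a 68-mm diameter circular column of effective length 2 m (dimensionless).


Radius of gyration r = d / 4 = 68 / 4 = 17.0 mm
L_eff = 2000.0 mm
Slenderness ratio = L / r = 2000.0 / 17.0 = 117.65 (dimensionless)

117.65 (dimensionless)


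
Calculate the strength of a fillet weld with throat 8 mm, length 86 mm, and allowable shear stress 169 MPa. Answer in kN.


Strength = throat * length * allowable stress
= 8 * 86 * 169 N
= 116272 N
= 116.27 kN

116.27 kN


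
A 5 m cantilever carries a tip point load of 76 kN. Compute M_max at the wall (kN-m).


For a cantilever with a point load at the free end:
M_max = P * L = 76 * 5 = 380 kN-m

380 kN-m


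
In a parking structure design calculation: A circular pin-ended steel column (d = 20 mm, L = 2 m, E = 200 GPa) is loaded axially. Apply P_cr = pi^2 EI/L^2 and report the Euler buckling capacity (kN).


I = pi * d^4 / 64 = 7853.98 mm^4
L = 2000.0 mm
P_cr = pi^2 * E * I / L^2
= 9.8696 * 200000.0 * 7853.98 / 2000.0^2
= 3875.78 N = 3.8758 kN

3.8758 kN


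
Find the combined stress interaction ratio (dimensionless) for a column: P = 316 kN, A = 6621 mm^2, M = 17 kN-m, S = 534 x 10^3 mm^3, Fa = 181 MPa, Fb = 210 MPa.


f_a = P / A = 316000.0 / 6621 = 47.7269 MPa
f_b = M / S = 17000000.0 / 534000.0 = 31.8352 MPa
Ratio = f_a / Fa + f_b / Fb
= 47.7269 / 181 + 31.8352 / 210
= 0.4153 (dimensionless)

0.4153 (dimensionless)


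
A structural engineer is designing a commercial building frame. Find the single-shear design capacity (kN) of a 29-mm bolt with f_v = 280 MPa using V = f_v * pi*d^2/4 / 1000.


A = pi * d^2 / 4 = pi * 29^2 / 4 = 660.5199 mm^2
V = f_v * A / 1000 = 280 * 660.5199 / 1000
= 184.9456 kN

184.9456 kN


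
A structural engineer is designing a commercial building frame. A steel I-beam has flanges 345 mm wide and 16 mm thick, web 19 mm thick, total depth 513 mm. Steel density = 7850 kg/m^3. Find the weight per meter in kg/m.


A_flanges = 2 * 345 * 16 = 11040 mm^2
A_web = (513 - 2 * 16) * 19 = 9139 mm^2
A_total = 11040 + 9139 = 20179 mm^2 = 0.020179 m^2
Weight = rho * A = 7850 * 0.020179 = 158.4051 kg/m

158.4051 kg/m


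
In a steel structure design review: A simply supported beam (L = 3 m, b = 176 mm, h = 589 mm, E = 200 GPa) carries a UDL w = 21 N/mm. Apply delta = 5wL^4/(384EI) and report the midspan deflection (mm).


I = 176 * 589^3 / 12 = 2996934878.67 mm^4
L = 3000.0 mm, w = 21 N/mm, E = 200000.0 MPa
delta = 5 * w * L^4 / (384 * E * I)
= 5 * 21 * 3000.0^4 / (384 * 200000.0 * 2996934878.67)
= 0.037 mm

0.037 mm


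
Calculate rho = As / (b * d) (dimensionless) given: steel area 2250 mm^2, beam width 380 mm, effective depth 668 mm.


rho = As / (b * d)
= 2250 / (380 * 668)
= 2250 / 253840
= 0.008864 (dimensionless)

0.008864 (dimensionless)


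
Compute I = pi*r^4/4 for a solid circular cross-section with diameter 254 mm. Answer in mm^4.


r = d / 2 = 254 / 2 = 127.0 mm
I = pi * r^4 / 4 = pi * 127.0^4 / 4
= 204317123.26 mm^4

204317123.26 mm^4


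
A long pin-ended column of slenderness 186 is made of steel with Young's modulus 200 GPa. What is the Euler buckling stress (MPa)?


sigma_cr = pi^2 * E / lambda^2
= 9.8696 * 200000.0 / 186^2
= 9.8696 * 200000.0 / 34596
= 57.0563 MPa

57.0563 MPa


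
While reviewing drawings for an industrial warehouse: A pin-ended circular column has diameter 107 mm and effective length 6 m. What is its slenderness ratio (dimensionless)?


Radius of gyration r = d / 4 = 107 / 4 = 26.75 mm
L_eff = 6000.0 mm
Slenderness ratio = L / r = 6000.0 / 26.75 = 224.3 (dimensionless)

224.3 (dimensionless)


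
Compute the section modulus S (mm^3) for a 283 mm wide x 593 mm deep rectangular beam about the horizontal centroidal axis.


S = b * h^2 / 6
= 283 * 593^2 / 6
= 283 * 351649 / 6
= 16586111.17 mm^3

16586111.17 mm^3


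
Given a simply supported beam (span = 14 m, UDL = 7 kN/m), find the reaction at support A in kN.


Total load = w * L = 7 * 14 = 98 kN
By symmetry, each reaction R = total / 2 = 98 / 2 = 49.0 kN

49.0 kN


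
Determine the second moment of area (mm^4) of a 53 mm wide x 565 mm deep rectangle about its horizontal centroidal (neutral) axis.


I = b * h^3 / 12
= 53 * 565^3 / 12
= 53 * 180362125 / 12
= 796599385.42 mm^4

796599385.42 mm^4


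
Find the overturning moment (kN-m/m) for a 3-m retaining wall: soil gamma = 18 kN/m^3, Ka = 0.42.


Pa = 0.5 * Ka * gamma * H^2
= 0.5 * 0.42 * 18 * 3^2
= 34.02 kN/m
Arm = H / 3 = 3 / 3 = 1.0 m
Mo = Pa * arm = Pa * H / 3 = 34.02 * 3 / 3 = 34.02 kN-m/m

34.02 kN-m/m


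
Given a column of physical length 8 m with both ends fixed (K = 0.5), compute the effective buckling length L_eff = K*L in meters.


L_eff = K * L
= 0.5 * 8
= 4.0 m

4.0 m


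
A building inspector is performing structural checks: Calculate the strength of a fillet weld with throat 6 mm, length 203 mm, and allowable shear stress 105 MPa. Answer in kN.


Strength = throat * length * allowable stress
= 6 * 203 * 105 N
= 127890 N
= 127.89 kN

127.89 kN


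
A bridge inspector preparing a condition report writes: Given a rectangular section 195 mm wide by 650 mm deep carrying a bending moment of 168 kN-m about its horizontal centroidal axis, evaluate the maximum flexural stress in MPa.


I = b * h^3 / 12 = 195 * 650^3 / 12 = 4462656250.0 mm^4
y = h / 2 = 650 / 2 = 325.0 mm
M = 168 kN-m = 168000000.0 N-mm
sigma = M * y / I = 168000000.0 * 325.0 / 4462656250.0
= 12.23 MPa

12.23 MPa


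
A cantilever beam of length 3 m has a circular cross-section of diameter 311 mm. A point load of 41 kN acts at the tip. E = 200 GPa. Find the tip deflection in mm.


I = pi * d^4 / 64 = pi * 311^4 / 64 = 459210124.66 mm^4
L = 3000.0 mm, P = 41000.0 N, E = 200000.0 MPa
delta = P * L^3 / (3 * E * I)
= 41000.0 * 3000.0^3 / (3 * 200000.0 * 459210124.66)
= 4.0178 mm

4.0178 mm


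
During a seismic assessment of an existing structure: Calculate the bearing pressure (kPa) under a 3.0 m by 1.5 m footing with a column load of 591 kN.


A = 3.0 * 1.5 = 4.5 m^2
q = P / A = 591 / 4.5
= 131.3333 kPa

131.3333 kPa


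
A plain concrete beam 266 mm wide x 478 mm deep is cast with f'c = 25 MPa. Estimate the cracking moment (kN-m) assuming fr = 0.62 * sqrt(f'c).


fr = 0.62 * sqrt(25) = 0.62 * 5.0 = 3.1 MPa
I = 266 * 478^3 / 12 = 2420940302.67 mm^4
y_t = 239.0 mm
M_cr = fr * I / y_t = 3.1 * 2420940302.67 / 239.0 N-mm
= 31.4013 kN-m

31.4013 kN-m


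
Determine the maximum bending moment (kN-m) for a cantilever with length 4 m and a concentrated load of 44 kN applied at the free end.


For a cantilever with a point load at the free end:
M_max = P * L = 44 * 4 = 176 kN-m

176 kN-m


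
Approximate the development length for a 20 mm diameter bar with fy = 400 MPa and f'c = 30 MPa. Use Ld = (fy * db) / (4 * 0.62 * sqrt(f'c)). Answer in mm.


Ld = (fy * db) / (4 * 0.62 * sqrt(f'c))
= (400 * 20) / (4 * 0.62 * sqrt(30))
= 8000 / 13.5835
= 588.95 mm

588.95 mm


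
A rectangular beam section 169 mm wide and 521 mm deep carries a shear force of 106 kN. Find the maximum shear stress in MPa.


A = b * h = 169 * 521 = 88049 mm^2
V = 106 kN = 106000.0 N
tau_max = 1.5 * V / A = 1.5 * 106000.0 / 88049
= 1.8058 MPa

1.8058 MPa


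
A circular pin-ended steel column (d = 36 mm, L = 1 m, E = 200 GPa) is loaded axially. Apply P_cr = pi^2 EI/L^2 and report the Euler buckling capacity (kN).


I = pi * d^4 / 64 = 82447.96 mm^4
L = 1000.0 mm
P_cr = pi^2 * E * I / L^2
= 9.8696 * 200000.0 * 82447.96 / 1000.0^2
= 162745.75 N = 162.7457 kN

162.7457 kN


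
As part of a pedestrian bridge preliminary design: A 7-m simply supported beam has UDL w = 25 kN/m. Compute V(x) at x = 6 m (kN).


R_A = w * L / 2 = 25 * 7 / 2 = 87.5 kN
V(x) = R_A - w * x = 87.5 - 25 * 6
= -62.5 kN

-62.5 kN


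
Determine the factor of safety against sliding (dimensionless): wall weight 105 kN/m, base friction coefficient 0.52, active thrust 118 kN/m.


Resisting force = mu * W = 0.52 * 105 = 54.6 kN/m
FOS = Resisting / Driving = 54.6 / 118
= 0.4627 (dimensionless)

0.4627 (dimensionless)


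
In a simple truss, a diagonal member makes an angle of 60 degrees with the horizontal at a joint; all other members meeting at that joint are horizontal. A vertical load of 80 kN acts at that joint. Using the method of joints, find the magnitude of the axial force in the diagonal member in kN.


At the joint, only the diagonal has a vertical component, so vertical equilibrium gives:
F * sin(60) = 80
F = 80 / sin(60)
= 80 / 0.866025
= 92.38 kN

92.38 kN


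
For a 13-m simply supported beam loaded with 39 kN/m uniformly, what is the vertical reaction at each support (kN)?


Total load = w * L = 39 * 13 = 507 kN
By symmetry, each reaction R = total / 2 = 507 / 2 = 253.5 kN

253.5 kN


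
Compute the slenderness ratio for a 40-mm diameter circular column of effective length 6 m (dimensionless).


Radius of gyration r = d / 4 = 40 / 4 = 10.0 mm
L_eff = 6000.0 mm
Slenderness ratio = L / r = 6000.0 / 10.0 = 600.0 (dimensionless)

600.0 (dimensionless)


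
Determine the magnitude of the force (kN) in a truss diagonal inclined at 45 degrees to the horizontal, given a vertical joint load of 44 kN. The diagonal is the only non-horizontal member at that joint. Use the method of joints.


At the joint, only the diagonal has a vertical component, so vertical equilibrium gives:
F * sin(45) = 44
F = 44 / sin(45)
= 44 / 0.707107
= 62.23 kN

62.23 kN


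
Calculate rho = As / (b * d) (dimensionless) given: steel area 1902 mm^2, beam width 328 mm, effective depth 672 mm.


rho = As / (b * d)
= 1902 / (328 * 672)
= 1902 / 220416
= 0.008629 (dimensionless)

0.008629 (dimensionless)


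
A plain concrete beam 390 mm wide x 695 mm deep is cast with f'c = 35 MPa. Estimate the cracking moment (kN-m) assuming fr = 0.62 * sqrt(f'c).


fr = 0.62 * sqrt(35) = 0.62 * 5.9161 = 3.668 MPa
I = 390 * 695^3 / 12 = 10910327187.5 mm^4
y_t = 347.5 mm
M_cr = fr * I / y_t = 3.668 * 10910327187.5 / 347.5 N-mm
= 115.1619 kN-m

115.1619 kN-m


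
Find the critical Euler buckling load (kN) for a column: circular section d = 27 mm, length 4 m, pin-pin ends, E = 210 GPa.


I = pi * d^4 / 64 = 26087.05 mm^4
L = 4000.0 mm
P_cr = pi^2 * E * I / L^2
= 9.8696 * 210000.0 * 26087.05 / 4000.0^2
= 3379.28 N = 3.3793 kN

3.3793 kN


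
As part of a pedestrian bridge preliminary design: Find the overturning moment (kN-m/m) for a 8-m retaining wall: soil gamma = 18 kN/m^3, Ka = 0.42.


Pa = 0.5 * Ka * gamma * H^2
= 0.5 * 0.42 * 18 * 8^2
= 241.92 kN/m
Arm = H / 3 = 8 / 3 = 2.6667 m
Mo = Pa * arm = Pa * H / 3 = 241.92 * 8 / 3 = 645.12 kN-m/m

645.12 kN-m/m


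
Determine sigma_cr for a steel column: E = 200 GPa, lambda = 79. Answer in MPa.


sigma_cr = pi^2 * E / lambda^2
= 9.8696 * 200000.0 / 79^2
= 9.8696 * 200000.0 / 6241
= 316.2828 MPa

316.2828 MPa


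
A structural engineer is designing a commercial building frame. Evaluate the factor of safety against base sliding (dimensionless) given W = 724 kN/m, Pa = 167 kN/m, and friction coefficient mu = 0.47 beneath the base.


Resisting force = mu * W = 0.47 * 724 = 340.28 kN/m
FOS = Resisting / Driving = 340.28 / 167
= 2.0376 (dimensionless)

2.0376 (dimensionless)


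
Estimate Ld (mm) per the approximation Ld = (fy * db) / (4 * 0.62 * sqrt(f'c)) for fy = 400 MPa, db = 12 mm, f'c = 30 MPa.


Ld = (fy * db) / (4 * 0.62 * sqrt(f'c))
= (400 * 12) / (4 * 0.62 * sqrt(30))
= 4800 / 13.5835
= 353.37 mm

353.37 mm


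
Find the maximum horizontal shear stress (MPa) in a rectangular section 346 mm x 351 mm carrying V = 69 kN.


A = b * h = 346 * 351 = 121446 mm^2
V = 69 kN = 69000.0 N
tau_max = 1.5 * V / A = 1.5 * 69000.0 / 121446
= 0.8522 MPa

0.8522 MPa


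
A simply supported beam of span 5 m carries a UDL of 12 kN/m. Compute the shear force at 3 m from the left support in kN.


R_A = w * L / 2 = 12 * 5 / 2 = 30.0 kN
V(x) = R_A - w * x = 30.0 - 12 * 3
= -6.0 kN

-6.0 kN


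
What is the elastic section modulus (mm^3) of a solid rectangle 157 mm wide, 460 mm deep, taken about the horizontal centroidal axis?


S = b * h^2 / 6
= 157 * 460^2 / 6
= 157 * 211600 / 6
= 5536866.67 mm^3

5536866.67 mm^3


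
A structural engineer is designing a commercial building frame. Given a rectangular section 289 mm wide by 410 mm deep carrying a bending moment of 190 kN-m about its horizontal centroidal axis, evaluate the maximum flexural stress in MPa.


I = b * h^3 / 12 = 289 * 410^3 / 12 = 1659847416.67 mm^4
y = h / 2 = 410 / 2 = 205.0 mm
M = 190 kN-m = 190000000.0 N-mm
sigma = M * y / I = 190000000.0 * 205.0 / 1659847416.67
= 23.47 MPa

23.47 MPa


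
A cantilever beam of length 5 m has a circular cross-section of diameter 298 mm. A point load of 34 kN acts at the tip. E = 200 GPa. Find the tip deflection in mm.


I = pi * d^4 / 64 = pi * 298^4 / 64 = 387110503.31 mm^4
L = 5000.0 mm, P = 34000.0 N, E = 200000.0 MPa
delta = P * L^3 / (3 * E * I)
= 34000.0 * 5000.0^3 / (3 * 200000.0 * 387110503.31)
= 18.298 mm

18.298 mm


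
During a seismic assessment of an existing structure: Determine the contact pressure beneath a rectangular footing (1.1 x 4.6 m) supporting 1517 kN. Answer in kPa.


A = 1.1 * 4.6 = 5.06 m^2
q = P / A = 1517 / 5.06
= 299.8024 kPa

299.8024 kPa


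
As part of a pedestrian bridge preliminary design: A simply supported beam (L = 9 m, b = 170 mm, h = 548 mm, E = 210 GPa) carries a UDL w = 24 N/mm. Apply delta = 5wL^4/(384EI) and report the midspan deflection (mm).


I = 170 * 548^3 / 12 = 2331360053.33 mm^4
L = 9000.0 mm, w = 24 N/mm, E = 210000.0 MPa
delta = 5 * w * L^4 / (384 * E * I)
= 5 * 24 * 9000.0^4 / (384 * 210000.0 * 2331360053.33)
= 4.1879 mm

4.1879 mm


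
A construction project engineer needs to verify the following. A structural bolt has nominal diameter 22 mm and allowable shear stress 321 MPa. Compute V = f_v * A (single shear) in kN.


A = pi * d^2 / 4 = pi * 22^2 / 4 = 380.1327 mm^2
V = f_v * A / 1000 = 321 * 380.1327 / 1000
= 122.0226 kN

122.0226 kN


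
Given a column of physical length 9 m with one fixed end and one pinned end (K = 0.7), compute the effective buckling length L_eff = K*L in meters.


L_eff = K * L
= 0.7 * 9
= 6.3 m

6.3 m


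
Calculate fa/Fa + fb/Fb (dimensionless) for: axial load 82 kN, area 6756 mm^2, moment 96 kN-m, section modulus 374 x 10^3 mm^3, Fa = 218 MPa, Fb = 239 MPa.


f_a = P / A = 82000.0 / 6756 = 12.1374 MPa
f_b = M / S = 96000000.0 / 374000.0 = 256.6845 MPa
Ratio = f_a / Fa + f_b / Fb
= 12.1374 / 218 + 256.6845 / 239
= 1.1297 (dimensionless)

1.1297 (dimensionless)


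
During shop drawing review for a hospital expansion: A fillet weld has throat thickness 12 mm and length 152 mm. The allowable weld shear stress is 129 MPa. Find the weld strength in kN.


Strength = throat * length * allowable stress
= 12 * 152 * 129 N
= 235296 N
= 235.3 kN

235.3 kN


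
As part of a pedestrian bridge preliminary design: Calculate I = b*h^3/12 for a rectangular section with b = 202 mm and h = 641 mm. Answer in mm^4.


I = b * h^3 / 12
= 202 * 641^3 / 12
= 202 * 263374721 / 12
= 4433474470.17 mm^4

4433474470.17 mm^4


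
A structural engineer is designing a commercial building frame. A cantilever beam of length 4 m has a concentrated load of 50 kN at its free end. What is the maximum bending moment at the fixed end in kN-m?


For a cantilever with a point load at the free end:
M_max = P * L = 50 * 4 = 200 kN-m

200 kN-m


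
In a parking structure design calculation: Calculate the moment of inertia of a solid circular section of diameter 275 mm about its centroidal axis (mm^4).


r = d / 2 = 275 / 2 = 137.5 mm
I = pi * r^4 / 4 = pi * 137.5^4 / 4
= 280737658.94 mm^4

280737658.94 mm^4


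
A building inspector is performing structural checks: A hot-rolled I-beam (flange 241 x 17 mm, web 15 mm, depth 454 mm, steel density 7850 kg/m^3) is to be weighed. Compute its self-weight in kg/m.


A_flanges = 2 * 241 * 17 = 8194 mm^2
A_web = (454 - 2 * 17) * 15 = 6300 mm^2
A_total = 8194 + 6300 = 14494 mm^2 = 0.014494 m^2
Weight = rho * A = 7850 * 0.014494 = 113.7779 kg/m

113.7779 kg/m


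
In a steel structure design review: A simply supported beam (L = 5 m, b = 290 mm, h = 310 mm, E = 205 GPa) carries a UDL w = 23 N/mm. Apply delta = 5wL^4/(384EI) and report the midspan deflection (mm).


I = 290 * 310^3 / 12 = 719949166.67 mm^4
L = 5000.0 mm, w = 23 N/mm, E = 205000.0 MPa
delta = 5 * w * L^4 / (384 * E * I)
= 5 * 23 * 5000.0^4 / (384 * 205000.0 * 719949166.67)
= 1.2682 mm

1.2682 mm


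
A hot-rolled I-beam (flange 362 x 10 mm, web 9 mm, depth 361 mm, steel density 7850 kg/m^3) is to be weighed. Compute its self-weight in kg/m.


A_flanges = 2 * 362 * 10 = 7240 mm^2
A_web = (361 - 2 * 10) * 9 = 3069 mm^2
A_total = 7240 + 3069 = 10309 mm^2 = 0.010309 m^2
Weight = rho * A = 7850 * 0.010309 = 80.9257 kg/m

80.9257 kg/m


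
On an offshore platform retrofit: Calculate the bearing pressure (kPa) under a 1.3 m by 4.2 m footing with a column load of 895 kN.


A = 1.3 * 4.2 = 5.46 m^2
q = P / A = 895 / 5.46
= 163.9194 kPa

163.9194 kPa


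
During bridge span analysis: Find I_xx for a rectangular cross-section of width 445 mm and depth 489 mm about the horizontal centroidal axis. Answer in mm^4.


I = b * h^3 / 12
= 445 * 489^3 / 12
= 445 * 116930169 / 12
= 4336160433.75 mm^4

4336160433.75 mm^4


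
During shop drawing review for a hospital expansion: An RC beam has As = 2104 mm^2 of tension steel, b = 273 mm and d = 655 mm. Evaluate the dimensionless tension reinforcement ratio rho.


rho = As / (b * d)
= 2104 / (273 * 655)
= 2104 / 178815
= 0.011766 (dimensionless)

0.011766 (dimensionless)


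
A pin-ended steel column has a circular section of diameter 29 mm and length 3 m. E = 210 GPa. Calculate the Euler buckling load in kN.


I = pi * d^4 / 64 = 34718.57 mm^4
L = 3000.0 mm
P_cr = pi^2 * E * I / L^2
= 9.8696 * 210000.0 * 34718.57 / 3000.0^2
= 7995.37 N = 7.9954 kN

7.9954 kN


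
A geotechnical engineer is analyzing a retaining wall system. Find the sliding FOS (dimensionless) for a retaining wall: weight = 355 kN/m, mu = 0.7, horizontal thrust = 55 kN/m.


Resisting force = mu * W = 0.7 * 355 = 248.5 kN/m
FOS = Resisting / Driving = 248.5 / 55
= 4.5182 (dimensionless)

4.5182 (dimensionless)


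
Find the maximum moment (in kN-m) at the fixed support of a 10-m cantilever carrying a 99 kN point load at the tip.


For a cantilever with a point load at the free end:
M_max = P * L = 99 * 10 = 990 kN-m

990 kN-m


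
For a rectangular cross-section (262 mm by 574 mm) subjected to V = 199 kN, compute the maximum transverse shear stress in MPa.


A = b * h = 262 * 574 = 150388 mm^2
V = 199 kN = 199000.0 N
tau_max = 1.5 * V / A = 1.5 * 199000.0 / 150388
= 1.9849 MPa

1.9849 MPa


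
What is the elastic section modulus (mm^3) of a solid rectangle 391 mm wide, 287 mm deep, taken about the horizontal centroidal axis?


S = b * h^2 / 6
= 391 * 287^2 / 6
= 391 * 82369 / 6
= 5367713.17 mm^3

5367713.17 mm^3


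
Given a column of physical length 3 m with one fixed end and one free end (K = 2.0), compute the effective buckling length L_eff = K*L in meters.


L_eff = K * L
= 2.0 * 3
= 6.0 m

6.0 m


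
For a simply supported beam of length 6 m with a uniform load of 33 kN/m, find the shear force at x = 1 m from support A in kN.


R_A = w * L / 2 = 33 * 6 / 2 = 99.0 kN
V(x) = R_A - w * x = 99.0 - 33 * 1
= 66.0 kN

66.0 kN


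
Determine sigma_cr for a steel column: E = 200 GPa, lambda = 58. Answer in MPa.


sigma_cr = pi^2 * E / lambda^2
= 9.8696 * 200000.0 / 58^2
= 9.8696 * 200000.0 / 3364
= 586.7779 MPa

586.7779 MPa


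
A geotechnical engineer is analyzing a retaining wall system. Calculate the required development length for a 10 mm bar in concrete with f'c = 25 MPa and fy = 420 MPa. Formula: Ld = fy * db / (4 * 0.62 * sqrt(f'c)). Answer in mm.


Ld = (fy * db) / (4 * 0.62 * sqrt(f'c))
= (420 * 10) / (4 * 0.62 * sqrt(25))
= 4200 / 12.4
= 338.71 mm

338.71 mm


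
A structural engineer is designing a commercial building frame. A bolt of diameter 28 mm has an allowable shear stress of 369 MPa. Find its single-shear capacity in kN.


A = pi * d^2 / 4 = pi * 28^2 / 4 = 615.7522 mm^2
V = f_v * A / 1000 = 369 * 615.7522 / 1000
= 227.2125 kN

227.2125 kN


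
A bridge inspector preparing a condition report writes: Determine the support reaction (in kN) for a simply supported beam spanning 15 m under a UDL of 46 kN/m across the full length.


Total load = w * L = 46 * 15 = 690 kN
By symmetry, each reaction R = total / 2 = 690 / 2 = 345.0 kN

345.0 kN


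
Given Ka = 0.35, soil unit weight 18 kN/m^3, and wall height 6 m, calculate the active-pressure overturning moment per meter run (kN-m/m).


Pa = 0.5 * Ka * gamma * H^2
= 0.5 * 0.35 * 18 * 6^2
= 113.4 kN/m
Arm = H / 3 = 6 / 3 = 2.0 m
Mo = Pa * arm = Pa * H / 3 = 113.4 * 6 / 3 = 226.8 kN-m/m

226.8 kN-m/m


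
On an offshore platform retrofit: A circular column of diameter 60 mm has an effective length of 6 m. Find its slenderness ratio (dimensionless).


Radius of gyration r = d / 4 = 60 / 4 = 15.0 mm
L_eff = 6000.0 mm
Slenderness ratio = L / r = 6000.0 / 15.0 = 400.0 (dimensionless)

400.0 (dimensionless)


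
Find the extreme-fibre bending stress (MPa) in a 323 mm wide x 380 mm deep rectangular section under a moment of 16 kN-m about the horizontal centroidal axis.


I = b * h^3 / 12 = 323 * 380^3 / 12 = 1476971333.33 mm^4
y = h / 2 = 380 / 2 = 190.0 mm
M = 16 kN-m = 16000000.0 N-mm
sigma = M * y / I = 16000000.0 * 190.0 / 1476971333.33
= 2.06 MPa

2.06 MPa


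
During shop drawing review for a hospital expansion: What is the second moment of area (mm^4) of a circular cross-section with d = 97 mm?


r = d / 2 = 97 / 2 = 48.5 mm
I = pi * r^4 / 4 = pi * 48.5^4 / 4
= 4345670.92 mm^4

4345670.92 mm^4


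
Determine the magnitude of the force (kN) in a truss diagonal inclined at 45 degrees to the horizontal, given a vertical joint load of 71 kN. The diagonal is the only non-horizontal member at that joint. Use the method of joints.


At the joint, only the diagonal has a vertical component, so vertical equilibrium gives:
F * sin(45) = 71
F = 71 / sin(45)
= 71 / 0.707107
= 100.41 kN

100.41 kN


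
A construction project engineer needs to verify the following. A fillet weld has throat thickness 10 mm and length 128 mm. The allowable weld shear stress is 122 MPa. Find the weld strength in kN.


Strength = throat * length * allowable stress
= 10 * 128 * 122 N
= 156160 N
= 156.16 kN

156.16 kN


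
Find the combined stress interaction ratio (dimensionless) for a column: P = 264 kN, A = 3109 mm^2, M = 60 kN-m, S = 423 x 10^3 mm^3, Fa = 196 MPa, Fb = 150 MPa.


f_a = P / A = 264000.0 / 3109 = 84.9148 MPa
f_b = M / S = 60000000.0 / 423000.0 = 141.844 MPa
Ratio = f_a / Fa + f_b / Fb
= 84.9148 / 196 + 141.844 / 150
= 1.3789 (dimensionless)

1.3789 (dimensionless)


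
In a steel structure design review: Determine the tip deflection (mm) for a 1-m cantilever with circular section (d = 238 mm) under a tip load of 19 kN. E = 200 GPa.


I = pi * d^4 / 64 = pi * 238^4 / 64 = 157498973.25 mm^4
L = 1000.0 mm, P = 19000.0 N, E = 200000.0 MPa
delta = P * L^3 / (3 * E * I)
= 19000.0 * 1000.0^3 / (3 * 200000.0 * 157498973.25)
= 0.2011 mm

0.2011 mm


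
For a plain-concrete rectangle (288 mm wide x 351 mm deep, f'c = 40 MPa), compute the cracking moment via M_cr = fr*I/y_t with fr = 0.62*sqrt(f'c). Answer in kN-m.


fr = 0.62 * sqrt(40) = 0.62 * 6.3246 = 3.9212 MPa
I = 288 * 351^3 / 12 = 1037845224.0 mm^4
y_t = 175.5 mm
M_cr = fr * I / y_t = 3.9212 * 1037845224.0 / 175.5 N-mm
= 23.1887 kN-m

23.1887 kN-m
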